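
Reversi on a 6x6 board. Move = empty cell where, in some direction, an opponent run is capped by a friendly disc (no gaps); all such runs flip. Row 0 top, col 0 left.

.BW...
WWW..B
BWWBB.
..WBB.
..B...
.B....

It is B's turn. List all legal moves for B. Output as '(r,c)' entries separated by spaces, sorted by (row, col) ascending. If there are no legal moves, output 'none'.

(0,0): flips 3 -> legal
(0,3): flips 1 -> legal
(1,3): no bracket -> illegal
(3,0): no bracket -> illegal
(3,1): flips 3 -> legal
(4,1): flips 1 -> legal
(4,3): no bracket -> illegal

Answer: (0,0) (0,3) (3,1) (4,1)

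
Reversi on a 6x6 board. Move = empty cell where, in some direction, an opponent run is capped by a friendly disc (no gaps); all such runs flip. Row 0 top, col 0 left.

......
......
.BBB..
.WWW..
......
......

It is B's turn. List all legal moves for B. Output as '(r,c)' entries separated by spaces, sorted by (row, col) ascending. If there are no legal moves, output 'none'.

(2,0): no bracket -> illegal
(2,4): no bracket -> illegal
(3,0): no bracket -> illegal
(3,4): no bracket -> illegal
(4,0): flips 1 -> legal
(4,1): flips 2 -> legal
(4,2): flips 1 -> legal
(4,3): flips 2 -> legal
(4,4): flips 1 -> legal

Answer: (4,0) (4,1) (4,2) (4,3) (4,4)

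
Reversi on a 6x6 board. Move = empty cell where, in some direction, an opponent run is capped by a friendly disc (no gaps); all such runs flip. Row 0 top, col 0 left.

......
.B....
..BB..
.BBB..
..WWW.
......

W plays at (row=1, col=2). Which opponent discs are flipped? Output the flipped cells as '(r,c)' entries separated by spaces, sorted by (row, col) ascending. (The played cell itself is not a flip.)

Answer: (2,2) (3,2)

Derivation:
Dir NW: first cell '.' (not opp) -> no flip
Dir N: first cell '.' (not opp) -> no flip
Dir NE: first cell '.' (not opp) -> no flip
Dir W: opp run (1,1), next='.' -> no flip
Dir E: first cell '.' (not opp) -> no flip
Dir SW: first cell '.' (not opp) -> no flip
Dir S: opp run (2,2) (3,2) capped by W -> flip
Dir SE: opp run (2,3), next='.' -> no flip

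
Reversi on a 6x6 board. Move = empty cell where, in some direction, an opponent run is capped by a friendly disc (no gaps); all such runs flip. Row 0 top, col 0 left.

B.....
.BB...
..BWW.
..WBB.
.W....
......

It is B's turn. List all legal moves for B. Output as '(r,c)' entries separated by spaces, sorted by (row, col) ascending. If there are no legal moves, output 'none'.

Answer: (1,3) (1,4) (1,5) (2,5) (3,1) (4,2)

Derivation:
(1,3): flips 1 -> legal
(1,4): flips 1 -> legal
(1,5): flips 1 -> legal
(2,1): no bracket -> illegal
(2,5): flips 2 -> legal
(3,0): no bracket -> illegal
(3,1): flips 1 -> legal
(3,5): no bracket -> illegal
(4,0): no bracket -> illegal
(4,2): flips 1 -> legal
(4,3): no bracket -> illegal
(5,0): no bracket -> illegal
(5,1): no bracket -> illegal
(5,2): no bracket -> illegal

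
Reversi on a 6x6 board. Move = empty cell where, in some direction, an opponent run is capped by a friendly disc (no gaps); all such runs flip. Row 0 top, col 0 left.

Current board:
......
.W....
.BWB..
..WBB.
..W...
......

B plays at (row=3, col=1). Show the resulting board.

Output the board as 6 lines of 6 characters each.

Answer: ......
.W....
.BWB..
.BBBB.
..W...
......

Derivation:
Place B at (3,1); scan 8 dirs for brackets.
Dir NW: first cell '.' (not opp) -> no flip
Dir N: first cell 'B' (not opp) -> no flip
Dir NE: opp run (2,2), next='.' -> no flip
Dir W: first cell '.' (not opp) -> no flip
Dir E: opp run (3,2) capped by B -> flip
Dir SW: first cell '.' (not opp) -> no flip
Dir S: first cell '.' (not opp) -> no flip
Dir SE: opp run (4,2), next='.' -> no flip
All flips: (3,2)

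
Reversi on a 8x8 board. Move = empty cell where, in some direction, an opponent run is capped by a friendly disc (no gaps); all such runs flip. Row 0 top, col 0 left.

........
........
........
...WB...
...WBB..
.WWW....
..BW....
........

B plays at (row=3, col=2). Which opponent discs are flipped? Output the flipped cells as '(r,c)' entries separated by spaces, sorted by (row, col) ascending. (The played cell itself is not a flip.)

Dir NW: first cell '.' (not opp) -> no flip
Dir N: first cell '.' (not opp) -> no flip
Dir NE: first cell '.' (not opp) -> no flip
Dir W: first cell '.' (not opp) -> no flip
Dir E: opp run (3,3) capped by B -> flip
Dir SW: first cell '.' (not opp) -> no flip
Dir S: first cell '.' (not opp) -> no flip
Dir SE: opp run (4,3), next='.' -> no flip

Answer: (3,3)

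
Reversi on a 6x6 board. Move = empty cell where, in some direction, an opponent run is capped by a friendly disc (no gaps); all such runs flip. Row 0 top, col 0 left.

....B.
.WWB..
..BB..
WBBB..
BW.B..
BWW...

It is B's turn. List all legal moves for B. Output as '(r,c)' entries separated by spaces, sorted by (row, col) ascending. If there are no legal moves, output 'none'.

Answer: (0,0) (0,1) (0,2) (1,0) (2,0) (4,2) (5,3)

Derivation:
(0,0): flips 1 -> legal
(0,1): flips 1 -> legal
(0,2): flips 1 -> legal
(0,3): no bracket -> illegal
(1,0): flips 2 -> legal
(2,0): flips 1 -> legal
(2,1): no bracket -> illegal
(4,2): flips 1 -> legal
(5,3): flips 2 -> legal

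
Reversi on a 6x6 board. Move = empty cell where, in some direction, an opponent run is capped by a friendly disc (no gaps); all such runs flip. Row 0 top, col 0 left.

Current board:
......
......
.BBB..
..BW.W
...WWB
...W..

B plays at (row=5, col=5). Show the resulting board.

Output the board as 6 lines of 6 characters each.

Answer: ......
......
.BBB..
..BB.W
...WBB
...W.B

Derivation:
Place B at (5,5); scan 8 dirs for brackets.
Dir NW: opp run (4,4) (3,3) capped by B -> flip
Dir N: first cell 'B' (not opp) -> no flip
Dir NE: edge -> no flip
Dir W: first cell '.' (not opp) -> no flip
Dir E: edge -> no flip
Dir SW: edge -> no flip
Dir S: edge -> no flip
Dir SE: edge -> no flip
All flips: (3,3) (4,4)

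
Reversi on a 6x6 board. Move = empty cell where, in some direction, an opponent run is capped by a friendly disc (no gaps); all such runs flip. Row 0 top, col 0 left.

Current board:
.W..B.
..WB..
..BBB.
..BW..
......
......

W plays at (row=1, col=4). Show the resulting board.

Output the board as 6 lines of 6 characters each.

Place W at (1,4); scan 8 dirs for brackets.
Dir NW: first cell '.' (not opp) -> no flip
Dir N: opp run (0,4), next=edge -> no flip
Dir NE: first cell '.' (not opp) -> no flip
Dir W: opp run (1,3) capped by W -> flip
Dir E: first cell '.' (not opp) -> no flip
Dir SW: opp run (2,3) (3,2), next='.' -> no flip
Dir S: opp run (2,4), next='.' -> no flip
Dir SE: first cell '.' (not opp) -> no flip
All flips: (1,3)

Answer: .W..B.
..WWW.
..BBB.
..BW..
......
......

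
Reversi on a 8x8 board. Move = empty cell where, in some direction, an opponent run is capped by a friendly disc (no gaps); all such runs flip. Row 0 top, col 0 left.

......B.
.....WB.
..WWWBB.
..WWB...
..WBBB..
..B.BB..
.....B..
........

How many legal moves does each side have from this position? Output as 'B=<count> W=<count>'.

-- B to move --
(0,4): flips 1 -> legal
(0,5): flips 1 -> legal
(1,1): flips 2 -> legal
(1,2): flips 4 -> legal
(1,3): flips 2 -> legal
(1,4): flips 2 -> legal
(2,1): flips 4 -> legal
(3,1): flips 2 -> legal
(3,5): no bracket -> illegal
(4,1): flips 1 -> legal
(5,1): flips 4 -> legal
(5,3): no bracket -> illegal
B mobility = 10
-- W to move --
(0,5): no bracket -> illegal
(0,7): no bracket -> illegal
(1,4): no bracket -> illegal
(1,7): flips 1 -> legal
(2,7): flips 2 -> legal
(3,5): flips 2 -> legal
(3,6): no bracket -> illegal
(3,7): flips 1 -> legal
(4,1): no bracket -> illegal
(4,6): flips 3 -> legal
(5,1): no bracket -> illegal
(5,3): flips 1 -> legal
(5,6): flips 2 -> legal
(6,1): no bracket -> illegal
(6,2): flips 1 -> legal
(6,3): no bracket -> illegal
(6,4): flips 3 -> legal
(6,6): flips 2 -> legal
(7,4): no bracket -> illegal
(7,5): no bracket -> illegal
(7,6): flips 3 -> legal
W mobility = 11

Answer: B=10 W=11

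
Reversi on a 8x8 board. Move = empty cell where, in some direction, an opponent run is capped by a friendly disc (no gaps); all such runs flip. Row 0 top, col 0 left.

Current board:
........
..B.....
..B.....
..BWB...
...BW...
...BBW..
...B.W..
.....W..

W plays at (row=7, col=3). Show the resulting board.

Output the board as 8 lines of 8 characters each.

Place W at (7,3); scan 8 dirs for brackets.
Dir NW: first cell '.' (not opp) -> no flip
Dir N: opp run (6,3) (5,3) (4,3) capped by W -> flip
Dir NE: first cell '.' (not opp) -> no flip
Dir W: first cell '.' (not opp) -> no flip
Dir E: first cell '.' (not opp) -> no flip
Dir SW: edge -> no flip
Dir S: edge -> no flip
Dir SE: edge -> no flip
All flips: (4,3) (5,3) (6,3)

Answer: ........
..B.....
..B.....
..BWB...
...WW...
...WBW..
...W.W..
...W.W..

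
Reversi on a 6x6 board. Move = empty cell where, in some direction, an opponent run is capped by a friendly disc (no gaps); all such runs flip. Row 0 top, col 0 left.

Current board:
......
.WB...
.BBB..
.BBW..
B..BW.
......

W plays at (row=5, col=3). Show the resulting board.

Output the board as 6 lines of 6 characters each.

Place W at (5,3); scan 8 dirs for brackets.
Dir NW: first cell '.' (not opp) -> no flip
Dir N: opp run (4,3) capped by W -> flip
Dir NE: first cell 'W' (not opp) -> no flip
Dir W: first cell '.' (not opp) -> no flip
Dir E: first cell '.' (not opp) -> no flip
Dir SW: edge -> no flip
Dir S: edge -> no flip
Dir SE: edge -> no flip
All flips: (4,3)

Answer: ......
.WB...
.BBB..
.BBW..
B..WW.
...W..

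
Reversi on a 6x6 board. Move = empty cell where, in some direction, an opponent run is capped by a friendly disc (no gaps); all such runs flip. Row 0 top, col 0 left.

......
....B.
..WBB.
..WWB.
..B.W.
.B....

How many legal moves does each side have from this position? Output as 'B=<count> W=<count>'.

-- B to move --
(1,1): no bracket -> illegal
(1,2): flips 2 -> legal
(1,3): no bracket -> illegal
(2,1): flips 1 -> legal
(3,1): flips 2 -> legal
(3,5): no bracket -> illegal
(4,1): flips 1 -> legal
(4,3): flips 1 -> legal
(4,5): no bracket -> illegal
(5,3): no bracket -> illegal
(5,4): flips 1 -> legal
(5,5): no bracket -> illegal
B mobility = 6
-- W to move --
(0,3): no bracket -> illegal
(0,4): flips 3 -> legal
(0,5): flips 2 -> legal
(1,2): no bracket -> illegal
(1,3): flips 1 -> legal
(1,5): flips 1 -> legal
(2,5): flips 2 -> legal
(3,1): no bracket -> illegal
(3,5): flips 1 -> legal
(4,0): no bracket -> illegal
(4,1): no bracket -> illegal
(4,3): no bracket -> illegal
(4,5): no bracket -> illegal
(5,0): no bracket -> illegal
(5,2): flips 1 -> legal
(5,3): no bracket -> illegal
W mobility = 7

Answer: B=6 W=7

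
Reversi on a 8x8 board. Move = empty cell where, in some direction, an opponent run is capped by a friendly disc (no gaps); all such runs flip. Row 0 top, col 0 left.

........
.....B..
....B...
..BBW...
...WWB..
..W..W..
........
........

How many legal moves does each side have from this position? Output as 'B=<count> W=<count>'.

Answer: B=7 W=8

Derivation:
-- B to move --
(2,3): flips 1 -> legal
(2,5): no bracket -> illegal
(3,5): flips 1 -> legal
(4,1): no bracket -> illegal
(4,2): flips 2 -> legal
(4,6): no bracket -> illegal
(5,1): no bracket -> illegal
(5,3): flips 1 -> legal
(5,4): flips 3 -> legal
(5,6): no bracket -> illegal
(6,1): no bracket -> illegal
(6,2): no bracket -> illegal
(6,3): no bracket -> illegal
(6,4): no bracket -> illegal
(6,5): flips 1 -> legal
(6,6): flips 2 -> legal
B mobility = 7
-- W to move --
(0,4): no bracket -> illegal
(0,5): no bracket -> illegal
(0,6): no bracket -> illegal
(1,3): no bracket -> illegal
(1,4): flips 1 -> legal
(1,6): no bracket -> illegal
(2,1): flips 1 -> legal
(2,2): flips 1 -> legal
(2,3): flips 1 -> legal
(2,5): no bracket -> illegal
(2,6): no bracket -> illegal
(3,1): flips 2 -> legal
(3,5): flips 1 -> legal
(3,6): no bracket -> illegal
(4,1): no bracket -> illegal
(4,2): no bracket -> illegal
(4,6): flips 1 -> legal
(5,4): no bracket -> illegal
(5,6): flips 1 -> legal
W mobility = 8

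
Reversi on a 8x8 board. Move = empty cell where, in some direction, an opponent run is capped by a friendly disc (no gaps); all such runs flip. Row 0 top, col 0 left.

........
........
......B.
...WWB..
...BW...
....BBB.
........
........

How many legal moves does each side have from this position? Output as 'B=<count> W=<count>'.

-- B to move --
(2,2): flips 2 -> legal
(2,3): flips 1 -> legal
(2,4): flips 2 -> legal
(2,5): flips 1 -> legal
(3,2): flips 2 -> legal
(4,2): no bracket -> illegal
(4,5): flips 1 -> legal
(5,3): flips 1 -> legal
B mobility = 7
-- W to move --
(1,5): no bracket -> illegal
(1,6): no bracket -> illegal
(1,7): flips 2 -> legal
(2,4): no bracket -> illegal
(2,5): no bracket -> illegal
(2,7): no bracket -> illegal
(3,2): no bracket -> illegal
(3,6): flips 1 -> legal
(3,7): no bracket -> illegal
(4,2): flips 1 -> legal
(4,5): no bracket -> illegal
(4,6): no bracket -> illegal
(4,7): no bracket -> illegal
(5,2): flips 1 -> legal
(5,3): flips 1 -> legal
(5,7): no bracket -> illegal
(6,3): no bracket -> illegal
(6,4): flips 1 -> legal
(6,5): no bracket -> illegal
(6,6): flips 1 -> legal
(6,7): no bracket -> illegal
W mobility = 7

Answer: B=7 W=7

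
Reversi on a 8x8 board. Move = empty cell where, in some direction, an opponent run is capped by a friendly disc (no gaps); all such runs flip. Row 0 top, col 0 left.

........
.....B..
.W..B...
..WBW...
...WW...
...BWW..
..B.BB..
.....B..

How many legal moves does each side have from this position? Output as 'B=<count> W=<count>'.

Answer: B=7 W=9

Derivation:
-- B to move --
(1,0): flips 4 -> legal
(1,1): no bracket -> illegal
(1,2): no bracket -> illegal
(2,0): no bracket -> illegal
(2,2): no bracket -> illegal
(2,3): no bracket -> illegal
(2,5): no bracket -> illegal
(3,0): no bracket -> illegal
(3,1): flips 1 -> legal
(3,5): flips 2 -> legal
(4,1): no bracket -> illegal
(4,2): no bracket -> illegal
(4,5): flips 1 -> legal
(4,6): flips 1 -> legal
(5,2): no bracket -> illegal
(5,6): flips 2 -> legal
(6,3): no bracket -> illegal
(6,6): flips 2 -> legal
B mobility = 7
-- W to move --
(0,4): no bracket -> illegal
(0,5): no bracket -> illegal
(0,6): no bracket -> illegal
(1,3): no bracket -> illegal
(1,4): flips 1 -> legal
(1,6): no bracket -> illegal
(2,2): flips 1 -> legal
(2,3): flips 1 -> legal
(2,5): no bracket -> illegal
(2,6): no bracket -> illegal
(3,5): no bracket -> illegal
(4,2): no bracket -> illegal
(5,1): no bracket -> illegal
(5,2): flips 1 -> legal
(5,6): no bracket -> illegal
(6,1): no bracket -> illegal
(6,3): flips 1 -> legal
(6,6): no bracket -> illegal
(7,1): flips 2 -> legal
(7,2): no bracket -> illegal
(7,3): flips 1 -> legal
(7,4): flips 1 -> legal
(7,6): flips 1 -> legal
W mobility = 9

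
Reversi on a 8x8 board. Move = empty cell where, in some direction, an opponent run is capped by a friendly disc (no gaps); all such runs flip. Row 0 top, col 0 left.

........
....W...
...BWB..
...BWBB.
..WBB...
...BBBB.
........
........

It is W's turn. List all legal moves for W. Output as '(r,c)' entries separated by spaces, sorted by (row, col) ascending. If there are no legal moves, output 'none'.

Answer: (1,2) (1,6) (2,2) (2,6) (3,2) (3,7) (4,5) (4,6) (4,7) (5,2) (6,4)

Derivation:
(1,2): flips 1 -> legal
(1,3): no bracket -> illegal
(1,5): no bracket -> illegal
(1,6): flips 1 -> legal
(2,2): flips 1 -> legal
(2,6): flips 1 -> legal
(2,7): no bracket -> illegal
(3,2): flips 2 -> legal
(3,7): flips 2 -> legal
(4,5): flips 2 -> legal
(4,6): flips 1 -> legal
(4,7): flips 2 -> legal
(5,2): flips 1 -> legal
(5,7): no bracket -> illegal
(6,2): no bracket -> illegal
(6,3): no bracket -> illegal
(6,4): flips 3 -> legal
(6,5): no bracket -> illegal
(6,6): no bracket -> illegal
(6,7): no bracket -> illegal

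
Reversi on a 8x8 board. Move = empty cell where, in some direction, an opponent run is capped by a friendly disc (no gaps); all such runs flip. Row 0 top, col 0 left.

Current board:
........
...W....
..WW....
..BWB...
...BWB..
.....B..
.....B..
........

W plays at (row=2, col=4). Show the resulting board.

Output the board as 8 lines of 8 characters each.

Place W at (2,4); scan 8 dirs for brackets.
Dir NW: first cell 'W' (not opp) -> no flip
Dir N: first cell '.' (not opp) -> no flip
Dir NE: first cell '.' (not opp) -> no flip
Dir W: first cell 'W' (not opp) -> no flip
Dir E: first cell '.' (not opp) -> no flip
Dir SW: first cell 'W' (not opp) -> no flip
Dir S: opp run (3,4) capped by W -> flip
Dir SE: first cell '.' (not opp) -> no flip
All flips: (3,4)

Answer: ........
...W....
..WWW...
..BWW...
...BWB..
.....B..
.....B..
........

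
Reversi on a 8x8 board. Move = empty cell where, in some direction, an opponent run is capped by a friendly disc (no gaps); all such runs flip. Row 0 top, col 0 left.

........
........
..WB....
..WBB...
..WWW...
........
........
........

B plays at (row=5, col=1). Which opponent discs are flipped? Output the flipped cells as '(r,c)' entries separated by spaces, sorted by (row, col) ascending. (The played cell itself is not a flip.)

Answer: (4,2)

Derivation:
Dir NW: first cell '.' (not opp) -> no flip
Dir N: first cell '.' (not opp) -> no flip
Dir NE: opp run (4,2) capped by B -> flip
Dir W: first cell '.' (not opp) -> no flip
Dir E: first cell '.' (not opp) -> no flip
Dir SW: first cell '.' (not opp) -> no flip
Dir S: first cell '.' (not opp) -> no flip
Dir SE: first cell '.' (not opp) -> no flip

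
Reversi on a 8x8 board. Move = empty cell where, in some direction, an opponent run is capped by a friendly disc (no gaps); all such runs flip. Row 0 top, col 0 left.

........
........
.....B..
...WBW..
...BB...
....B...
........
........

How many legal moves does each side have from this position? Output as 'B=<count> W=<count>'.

-- B to move --
(2,2): flips 1 -> legal
(2,3): flips 1 -> legal
(2,4): no bracket -> illegal
(2,6): flips 1 -> legal
(3,2): flips 1 -> legal
(3,6): flips 1 -> legal
(4,2): no bracket -> illegal
(4,5): flips 1 -> legal
(4,6): no bracket -> illegal
B mobility = 6
-- W to move --
(1,4): no bracket -> illegal
(1,5): flips 1 -> legal
(1,6): no bracket -> illegal
(2,3): no bracket -> illegal
(2,4): no bracket -> illegal
(2,6): no bracket -> illegal
(3,2): no bracket -> illegal
(3,6): no bracket -> illegal
(4,2): no bracket -> illegal
(4,5): no bracket -> illegal
(5,2): no bracket -> illegal
(5,3): flips 2 -> legal
(5,5): flips 1 -> legal
(6,3): no bracket -> illegal
(6,4): no bracket -> illegal
(6,5): no bracket -> illegal
W mobility = 3

Answer: B=6 W=3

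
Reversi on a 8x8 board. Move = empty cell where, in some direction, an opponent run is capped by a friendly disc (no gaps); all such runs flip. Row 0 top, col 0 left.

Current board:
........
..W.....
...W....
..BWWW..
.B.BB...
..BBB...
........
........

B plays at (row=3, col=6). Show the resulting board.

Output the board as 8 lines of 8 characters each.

Place B at (3,6); scan 8 dirs for brackets.
Dir NW: first cell '.' (not opp) -> no flip
Dir N: first cell '.' (not opp) -> no flip
Dir NE: first cell '.' (not opp) -> no flip
Dir W: opp run (3,5) (3,4) (3,3) capped by B -> flip
Dir E: first cell '.' (not opp) -> no flip
Dir SW: first cell '.' (not opp) -> no flip
Dir S: first cell '.' (not opp) -> no flip
Dir SE: first cell '.' (not opp) -> no flip
All flips: (3,3) (3,4) (3,5)

Answer: ........
..W.....
...W....
..BBBBB.
.B.BB...
..BBB...
........
........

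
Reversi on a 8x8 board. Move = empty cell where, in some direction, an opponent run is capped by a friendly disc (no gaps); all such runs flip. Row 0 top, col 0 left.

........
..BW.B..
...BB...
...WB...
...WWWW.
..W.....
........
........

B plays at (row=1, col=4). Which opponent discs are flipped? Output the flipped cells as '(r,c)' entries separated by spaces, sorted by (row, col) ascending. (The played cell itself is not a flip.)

Dir NW: first cell '.' (not opp) -> no flip
Dir N: first cell '.' (not opp) -> no flip
Dir NE: first cell '.' (not opp) -> no flip
Dir W: opp run (1,3) capped by B -> flip
Dir E: first cell 'B' (not opp) -> no flip
Dir SW: first cell 'B' (not opp) -> no flip
Dir S: first cell 'B' (not opp) -> no flip
Dir SE: first cell '.' (not opp) -> no flip

Answer: (1,3)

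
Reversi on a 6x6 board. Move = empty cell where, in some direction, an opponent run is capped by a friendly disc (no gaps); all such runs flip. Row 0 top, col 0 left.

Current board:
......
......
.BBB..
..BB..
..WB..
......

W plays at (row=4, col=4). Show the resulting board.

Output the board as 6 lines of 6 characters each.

Place W at (4,4); scan 8 dirs for brackets.
Dir NW: opp run (3,3) (2,2), next='.' -> no flip
Dir N: first cell '.' (not opp) -> no flip
Dir NE: first cell '.' (not opp) -> no flip
Dir W: opp run (4,3) capped by W -> flip
Dir E: first cell '.' (not opp) -> no flip
Dir SW: first cell '.' (not opp) -> no flip
Dir S: first cell '.' (not opp) -> no flip
Dir SE: first cell '.' (not opp) -> no flip
All flips: (4,3)

Answer: ......
......
.BBB..
..BB..
..WWW.
......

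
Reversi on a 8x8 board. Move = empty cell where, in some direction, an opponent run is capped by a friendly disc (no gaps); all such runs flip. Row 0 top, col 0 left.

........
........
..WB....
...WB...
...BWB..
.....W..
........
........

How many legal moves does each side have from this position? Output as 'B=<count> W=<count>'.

Answer: B=4 W=6

Derivation:
-- B to move --
(1,1): no bracket -> illegal
(1,2): no bracket -> illegal
(1,3): no bracket -> illegal
(2,1): flips 1 -> legal
(2,4): no bracket -> illegal
(3,1): no bracket -> illegal
(3,2): flips 1 -> legal
(3,5): no bracket -> illegal
(4,2): no bracket -> illegal
(4,6): no bracket -> illegal
(5,3): no bracket -> illegal
(5,4): flips 1 -> legal
(5,6): no bracket -> illegal
(6,4): no bracket -> illegal
(6,5): flips 1 -> legal
(6,6): no bracket -> illegal
B mobility = 4
-- W to move --
(1,2): no bracket -> illegal
(1,3): flips 1 -> legal
(1,4): no bracket -> illegal
(2,4): flips 2 -> legal
(2,5): no bracket -> illegal
(3,2): no bracket -> illegal
(3,5): flips 2 -> legal
(3,6): no bracket -> illegal
(4,2): flips 1 -> legal
(4,6): flips 1 -> legal
(5,2): no bracket -> illegal
(5,3): flips 1 -> legal
(5,4): no bracket -> illegal
(5,6): no bracket -> illegal
W mobility = 6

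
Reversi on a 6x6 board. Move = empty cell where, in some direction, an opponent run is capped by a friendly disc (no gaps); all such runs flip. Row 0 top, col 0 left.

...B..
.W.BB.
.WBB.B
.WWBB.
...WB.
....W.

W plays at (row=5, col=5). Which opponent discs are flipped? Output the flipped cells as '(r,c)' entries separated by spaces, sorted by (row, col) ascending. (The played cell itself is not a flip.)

Answer: (2,2) (3,3) (4,4)

Derivation:
Dir NW: opp run (4,4) (3,3) (2,2) capped by W -> flip
Dir N: first cell '.' (not opp) -> no flip
Dir NE: edge -> no flip
Dir W: first cell 'W' (not opp) -> no flip
Dir E: edge -> no flip
Dir SW: edge -> no flip
Dir S: edge -> no flip
Dir SE: edge -> no flip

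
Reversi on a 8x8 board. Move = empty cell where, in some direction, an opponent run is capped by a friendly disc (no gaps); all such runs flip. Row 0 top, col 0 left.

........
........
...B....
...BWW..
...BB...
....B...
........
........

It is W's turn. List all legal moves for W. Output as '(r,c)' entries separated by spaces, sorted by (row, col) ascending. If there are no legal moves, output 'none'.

Answer: (1,2) (3,2) (5,2) (5,3) (6,4)

Derivation:
(1,2): flips 1 -> legal
(1,3): no bracket -> illegal
(1,4): no bracket -> illegal
(2,2): no bracket -> illegal
(2,4): no bracket -> illegal
(3,2): flips 1 -> legal
(4,2): no bracket -> illegal
(4,5): no bracket -> illegal
(5,2): flips 1 -> legal
(5,3): flips 1 -> legal
(5,5): no bracket -> illegal
(6,3): no bracket -> illegal
(6,4): flips 2 -> legal
(6,5): no bracket -> illegal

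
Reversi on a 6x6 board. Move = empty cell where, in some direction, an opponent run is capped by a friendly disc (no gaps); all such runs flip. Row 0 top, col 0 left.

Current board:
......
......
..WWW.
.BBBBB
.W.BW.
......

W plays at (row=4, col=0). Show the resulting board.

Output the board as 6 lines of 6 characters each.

Answer: ......
......
..WWW.
.WBBBB
WW.BW.
......

Derivation:
Place W at (4,0); scan 8 dirs for brackets.
Dir NW: edge -> no flip
Dir N: first cell '.' (not opp) -> no flip
Dir NE: opp run (3,1) capped by W -> flip
Dir W: edge -> no flip
Dir E: first cell 'W' (not opp) -> no flip
Dir SW: edge -> no flip
Dir S: first cell '.' (not opp) -> no flip
Dir SE: first cell '.' (not opp) -> no flip
All flips: (3,1)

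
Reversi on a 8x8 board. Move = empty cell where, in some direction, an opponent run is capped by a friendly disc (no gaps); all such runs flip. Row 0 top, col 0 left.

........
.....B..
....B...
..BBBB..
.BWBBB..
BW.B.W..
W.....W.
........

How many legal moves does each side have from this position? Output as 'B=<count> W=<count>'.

-- B to move --
(3,1): flips 1 -> legal
(4,0): no bracket -> illegal
(4,6): no bracket -> illegal
(5,2): flips 2 -> legal
(5,4): no bracket -> illegal
(5,6): no bracket -> illegal
(5,7): no bracket -> illegal
(6,1): flips 1 -> legal
(6,2): no bracket -> illegal
(6,4): no bracket -> illegal
(6,5): flips 1 -> legal
(6,7): no bracket -> illegal
(7,0): flips 1 -> legal
(7,1): no bracket -> illegal
(7,5): no bracket -> illegal
(7,6): no bracket -> illegal
(7,7): flips 2 -> legal
B mobility = 6
-- W to move --
(0,4): no bracket -> illegal
(0,5): no bracket -> illegal
(0,6): flips 3 -> legal
(1,3): no bracket -> illegal
(1,4): no bracket -> illegal
(1,6): no bracket -> illegal
(2,1): no bracket -> illegal
(2,2): flips 3 -> legal
(2,3): no bracket -> illegal
(2,5): flips 2 -> legal
(2,6): no bracket -> illegal
(3,0): no bracket -> illegal
(3,1): flips 1 -> legal
(3,6): no bracket -> illegal
(4,0): flips 2 -> legal
(4,6): flips 3 -> legal
(5,2): no bracket -> illegal
(5,4): no bracket -> illegal
(5,6): no bracket -> illegal
(6,1): no bracket -> illegal
(6,2): no bracket -> illegal
(6,3): no bracket -> illegal
(6,4): flips 1 -> legal
W mobility = 7

Answer: B=6 W=7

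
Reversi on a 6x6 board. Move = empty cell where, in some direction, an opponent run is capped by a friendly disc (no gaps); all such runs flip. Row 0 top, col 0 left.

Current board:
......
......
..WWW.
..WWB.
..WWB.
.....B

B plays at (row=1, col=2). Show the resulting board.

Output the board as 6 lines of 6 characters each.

Answer: ......
..B...
..WBW.
..WWB.
..WWB.
.....B

Derivation:
Place B at (1,2); scan 8 dirs for brackets.
Dir NW: first cell '.' (not opp) -> no flip
Dir N: first cell '.' (not opp) -> no flip
Dir NE: first cell '.' (not opp) -> no flip
Dir W: first cell '.' (not opp) -> no flip
Dir E: first cell '.' (not opp) -> no flip
Dir SW: first cell '.' (not opp) -> no flip
Dir S: opp run (2,2) (3,2) (4,2), next='.' -> no flip
Dir SE: opp run (2,3) capped by B -> flip
All flips: (2,3)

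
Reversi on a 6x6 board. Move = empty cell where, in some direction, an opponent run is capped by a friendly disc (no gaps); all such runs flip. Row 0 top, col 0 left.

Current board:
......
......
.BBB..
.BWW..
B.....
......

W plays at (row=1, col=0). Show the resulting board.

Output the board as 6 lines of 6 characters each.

Place W at (1,0); scan 8 dirs for brackets.
Dir NW: edge -> no flip
Dir N: first cell '.' (not opp) -> no flip
Dir NE: first cell '.' (not opp) -> no flip
Dir W: edge -> no flip
Dir E: first cell '.' (not opp) -> no flip
Dir SW: edge -> no flip
Dir S: first cell '.' (not opp) -> no flip
Dir SE: opp run (2,1) capped by W -> flip
All flips: (2,1)

Answer: ......
W.....
.WBB..
.BWW..
B.....
......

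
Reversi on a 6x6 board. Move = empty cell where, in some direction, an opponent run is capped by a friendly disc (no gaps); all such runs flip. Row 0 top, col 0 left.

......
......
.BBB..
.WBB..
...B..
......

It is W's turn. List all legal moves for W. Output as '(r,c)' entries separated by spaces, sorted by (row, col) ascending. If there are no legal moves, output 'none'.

Answer: (1,1) (1,3) (3,4)

Derivation:
(1,0): no bracket -> illegal
(1,1): flips 1 -> legal
(1,2): no bracket -> illegal
(1,3): flips 1 -> legal
(1,4): no bracket -> illegal
(2,0): no bracket -> illegal
(2,4): no bracket -> illegal
(3,0): no bracket -> illegal
(3,4): flips 2 -> legal
(4,1): no bracket -> illegal
(4,2): no bracket -> illegal
(4,4): no bracket -> illegal
(5,2): no bracket -> illegal
(5,3): no bracket -> illegal
(5,4): no bracket -> illegal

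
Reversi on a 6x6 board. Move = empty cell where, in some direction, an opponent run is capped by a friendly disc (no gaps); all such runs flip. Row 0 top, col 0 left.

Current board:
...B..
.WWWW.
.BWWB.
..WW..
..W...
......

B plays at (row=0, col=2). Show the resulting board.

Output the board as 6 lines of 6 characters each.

Place B at (0,2); scan 8 dirs for brackets.
Dir NW: edge -> no flip
Dir N: edge -> no flip
Dir NE: edge -> no flip
Dir W: first cell '.' (not opp) -> no flip
Dir E: first cell 'B' (not opp) -> no flip
Dir SW: opp run (1,1), next='.' -> no flip
Dir S: opp run (1,2) (2,2) (3,2) (4,2), next='.' -> no flip
Dir SE: opp run (1,3) capped by B -> flip
All flips: (1,3)

Answer: ..BB..
.WWBW.
.BWWB.
..WW..
..W...
......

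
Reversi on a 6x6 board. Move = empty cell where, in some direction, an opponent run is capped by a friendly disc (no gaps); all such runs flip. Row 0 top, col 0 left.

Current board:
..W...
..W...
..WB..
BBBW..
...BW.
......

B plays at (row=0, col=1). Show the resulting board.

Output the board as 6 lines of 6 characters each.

Answer: .BW...
..B...
..WB..
BBBW..
...BW.
......

Derivation:
Place B at (0,1); scan 8 dirs for brackets.
Dir NW: edge -> no flip
Dir N: edge -> no flip
Dir NE: edge -> no flip
Dir W: first cell '.' (not opp) -> no flip
Dir E: opp run (0,2), next='.' -> no flip
Dir SW: first cell '.' (not opp) -> no flip
Dir S: first cell '.' (not opp) -> no flip
Dir SE: opp run (1,2) capped by B -> flip
All flips: (1,2)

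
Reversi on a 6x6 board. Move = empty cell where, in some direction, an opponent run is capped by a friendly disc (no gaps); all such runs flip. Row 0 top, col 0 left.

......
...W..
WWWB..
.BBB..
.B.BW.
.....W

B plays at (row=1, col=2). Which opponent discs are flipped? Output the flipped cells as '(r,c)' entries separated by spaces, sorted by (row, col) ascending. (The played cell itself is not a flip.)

Dir NW: first cell '.' (not opp) -> no flip
Dir N: first cell '.' (not opp) -> no flip
Dir NE: first cell '.' (not opp) -> no flip
Dir W: first cell '.' (not opp) -> no flip
Dir E: opp run (1,3), next='.' -> no flip
Dir SW: opp run (2,1), next='.' -> no flip
Dir S: opp run (2,2) capped by B -> flip
Dir SE: first cell 'B' (not opp) -> no flip

Answer: (2,2)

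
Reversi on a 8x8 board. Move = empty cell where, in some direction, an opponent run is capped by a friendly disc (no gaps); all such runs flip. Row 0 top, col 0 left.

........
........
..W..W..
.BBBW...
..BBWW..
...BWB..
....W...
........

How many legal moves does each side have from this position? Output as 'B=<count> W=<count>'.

-- B to move --
(1,1): flips 1 -> legal
(1,2): flips 1 -> legal
(1,3): flips 1 -> legal
(1,4): no bracket -> illegal
(1,5): no bracket -> illegal
(1,6): flips 2 -> legal
(2,1): no bracket -> illegal
(2,3): no bracket -> illegal
(2,4): no bracket -> illegal
(2,6): no bracket -> illegal
(3,5): flips 3 -> legal
(3,6): no bracket -> illegal
(4,6): flips 2 -> legal
(5,6): no bracket -> illegal
(6,3): no bracket -> illegal
(6,5): flips 1 -> legal
(7,3): flips 1 -> legal
(7,4): no bracket -> illegal
(7,5): flips 1 -> legal
B mobility = 9
-- W to move --
(2,0): flips 3 -> legal
(2,1): flips 2 -> legal
(2,3): no bracket -> illegal
(2,4): no bracket -> illegal
(3,0): flips 3 -> legal
(4,0): flips 1 -> legal
(4,1): flips 2 -> legal
(4,6): flips 1 -> legal
(5,1): no bracket -> illegal
(5,2): flips 4 -> legal
(5,6): flips 1 -> legal
(6,2): flips 1 -> legal
(6,3): no bracket -> illegal
(6,5): flips 1 -> legal
(6,6): flips 1 -> legal
W mobility = 11

Answer: B=9 W=11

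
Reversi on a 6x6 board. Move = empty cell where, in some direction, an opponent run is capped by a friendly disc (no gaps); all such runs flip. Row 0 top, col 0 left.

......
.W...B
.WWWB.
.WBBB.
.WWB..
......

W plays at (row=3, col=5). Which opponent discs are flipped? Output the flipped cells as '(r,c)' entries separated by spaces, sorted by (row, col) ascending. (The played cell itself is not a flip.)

Answer: (3,2) (3,3) (3,4)

Derivation:
Dir NW: opp run (2,4), next='.' -> no flip
Dir N: first cell '.' (not opp) -> no flip
Dir NE: edge -> no flip
Dir W: opp run (3,4) (3,3) (3,2) capped by W -> flip
Dir E: edge -> no flip
Dir SW: first cell '.' (not opp) -> no flip
Dir S: first cell '.' (not opp) -> no flip
Dir SE: edge -> no flip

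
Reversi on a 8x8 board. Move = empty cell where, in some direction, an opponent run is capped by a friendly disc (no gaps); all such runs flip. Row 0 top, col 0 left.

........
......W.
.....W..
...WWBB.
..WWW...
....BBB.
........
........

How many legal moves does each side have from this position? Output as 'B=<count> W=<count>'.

Answer: B=6 W=7

Derivation:
-- B to move --
(0,5): no bracket -> illegal
(0,6): no bracket -> illegal
(0,7): no bracket -> illegal
(1,4): flips 1 -> legal
(1,5): flips 1 -> legal
(1,7): no bracket -> illegal
(2,2): flips 2 -> legal
(2,3): no bracket -> illegal
(2,4): flips 2 -> legal
(2,6): no bracket -> illegal
(2,7): no bracket -> illegal
(3,1): no bracket -> illegal
(3,2): flips 3 -> legal
(4,1): no bracket -> illegal
(4,5): no bracket -> illegal
(5,1): no bracket -> illegal
(5,2): no bracket -> illegal
(5,3): flips 1 -> legal
B mobility = 6
-- W to move --
(2,4): no bracket -> illegal
(2,6): flips 1 -> legal
(2,7): no bracket -> illegal
(3,7): flips 2 -> legal
(4,5): flips 1 -> legal
(4,6): no bracket -> illegal
(4,7): flips 1 -> legal
(5,3): no bracket -> illegal
(5,7): no bracket -> illegal
(6,3): no bracket -> illegal
(6,4): flips 1 -> legal
(6,5): flips 1 -> legal
(6,6): flips 1 -> legal
(6,7): no bracket -> illegal
W mobility = 7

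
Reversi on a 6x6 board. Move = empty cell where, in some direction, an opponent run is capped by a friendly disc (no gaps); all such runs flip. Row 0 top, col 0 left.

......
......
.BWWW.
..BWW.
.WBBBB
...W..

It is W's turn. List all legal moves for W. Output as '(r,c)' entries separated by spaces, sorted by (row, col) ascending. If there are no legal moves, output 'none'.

(1,0): no bracket -> illegal
(1,1): no bracket -> illegal
(1,2): no bracket -> illegal
(2,0): flips 1 -> legal
(3,0): no bracket -> illegal
(3,1): flips 2 -> legal
(3,5): flips 1 -> legal
(5,1): flips 1 -> legal
(5,2): flips 3 -> legal
(5,4): flips 1 -> legal
(5,5): flips 1 -> legal

Answer: (2,0) (3,1) (3,5) (5,1) (5,2) (5,4) (5,5)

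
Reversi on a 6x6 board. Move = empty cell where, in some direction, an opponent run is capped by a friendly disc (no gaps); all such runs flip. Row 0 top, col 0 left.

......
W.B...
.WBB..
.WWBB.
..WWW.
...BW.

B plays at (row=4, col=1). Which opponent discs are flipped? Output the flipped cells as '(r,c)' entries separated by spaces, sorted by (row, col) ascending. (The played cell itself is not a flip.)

Dir NW: first cell '.' (not opp) -> no flip
Dir N: opp run (3,1) (2,1), next='.' -> no flip
Dir NE: opp run (3,2) capped by B -> flip
Dir W: first cell '.' (not opp) -> no flip
Dir E: opp run (4,2) (4,3) (4,4), next='.' -> no flip
Dir SW: first cell '.' (not opp) -> no flip
Dir S: first cell '.' (not opp) -> no flip
Dir SE: first cell '.' (not opp) -> no flip

Answer: (3,2)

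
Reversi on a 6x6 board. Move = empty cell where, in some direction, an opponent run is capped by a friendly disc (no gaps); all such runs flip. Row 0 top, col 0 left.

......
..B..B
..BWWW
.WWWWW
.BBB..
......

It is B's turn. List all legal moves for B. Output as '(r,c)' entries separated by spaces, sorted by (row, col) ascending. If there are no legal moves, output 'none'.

(1,3): flips 2 -> legal
(1,4): flips 2 -> legal
(2,0): flips 1 -> legal
(2,1): flips 2 -> legal
(3,0): no bracket -> illegal
(4,0): flips 1 -> legal
(4,4): flips 1 -> legal
(4,5): flips 4 -> legal

Answer: (1,3) (1,4) (2,0) (2,1) (4,0) (4,4) (4,5)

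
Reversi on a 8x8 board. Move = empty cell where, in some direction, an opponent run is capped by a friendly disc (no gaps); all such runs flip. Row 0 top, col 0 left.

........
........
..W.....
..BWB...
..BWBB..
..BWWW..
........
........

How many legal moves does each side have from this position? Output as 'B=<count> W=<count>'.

-- B to move --
(1,1): flips 2 -> legal
(1,2): flips 1 -> legal
(1,3): no bracket -> illegal
(2,1): no bracket -> illegal
(2,3): no bracket -> illegal
(2,4): flips 1 -> legal
(3,1): no bracket -> illegal
(4,6): no bracket -> illegal
(5,6): flips 3 -> legal
(6,2): flips 1 -> legal
(6,3): flips 1 -> legal
(6,4): flips 2 -> legal
(6,5): flips 3 -> legal
(6,6): flips 1 -> legal
B mobility = 9
-- W to move --
(2,1): flips 1 -> legal
(2,3): no bracket -> illegal
(2,4): flips 2 -> legal
(2,5): flips 1 -> legal
(3,1): flips 2 -> legal
(3,5): flips 3 -> legal
(3,6): flips 1 -> legal
(4,1): flips 1 -> legal
(4,6): flips 2 -> legal
(5,1): flips 2 -> legal
(5,6): no bracket -> illegal
(6,1): flips 1 -> legal
(6,2): flips 3 -> legal
(6,3): no bracket -> illegal
W mobility = 11

Answer: B=9 W=11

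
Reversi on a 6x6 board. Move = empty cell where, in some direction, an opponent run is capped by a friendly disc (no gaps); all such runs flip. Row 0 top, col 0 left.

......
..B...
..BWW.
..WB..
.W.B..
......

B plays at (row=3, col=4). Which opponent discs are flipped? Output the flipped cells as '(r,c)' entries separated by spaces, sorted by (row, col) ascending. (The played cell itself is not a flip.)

Answer: (2,3)

Derivation:
Dir NW: opp run (2,3) capped by B -> flip
Dir N: opp run (2,4), next='.' -> no flip
Dir NE: first cell '.' (not opp) -> no flip
Dir W: first cell 'B' (not opp) -> no flip
Dir E: first cell '.' (not opp) -> no flip
Dir SW: first cell 'B' (not opp) -> no flip
Dir S: first cell '.' (not opp) -> no flip
Dir SE: first cell '.' (not opp) -> no flip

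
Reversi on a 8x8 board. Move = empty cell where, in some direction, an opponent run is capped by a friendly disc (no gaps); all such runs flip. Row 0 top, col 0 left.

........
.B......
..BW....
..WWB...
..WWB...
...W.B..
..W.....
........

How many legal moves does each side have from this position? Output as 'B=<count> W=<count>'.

Answer: B=6 W=7

Derivation:
-- B to move --
(1,2): flips 1 -> legal
(1,3): no bracket -> illegal
(1,4): no bracket -> illegal
(2,1): no bracket -> illegal
(2,4): flips 1 -> legal
(3,1): flips 2 -> legal
(4,1): flips 2 -> legal
(5,1): no bracket -> illegal
(5,2): flips 3 -> legal
(5,4): no bracket -> illegal
(6,1): no bracket -> illegal
(6,3): no bracket -> illegal
(6,4): no bracket -> illegal
(7,1): flips 2 -> legal
(7,2): no bracket -> illegal
(7,3): no bracket -> illegal
B mobility = 6
-- W to move --
(0,0): flips 2 -> legal
(0,1): no bracket -> illegal
(0,2): no bracket -> illegal
(1,0): no bracket -> illegal
(1,2): flips 1 -> legal
(1,3): no bracket -> illegal
(2,0): no bracket -> illegal
(2,1): flips 1 -> legal
(2,4): no bracket -> illegal
(2,5): flips 1 -> legal
(3,1): no bracket -> illegal
(3,5): flips 2 -> legal
(4,5): flips 2 -> legal
(4,6): no bracket -> illegal
(5,4): no bracket -> illegal
(5,6): no bracket -> illegal
(6,4): no bracket -> illegal
(6,5): no bracket -> illegal
(6,6): flips 2 -> legal
W mobility = 7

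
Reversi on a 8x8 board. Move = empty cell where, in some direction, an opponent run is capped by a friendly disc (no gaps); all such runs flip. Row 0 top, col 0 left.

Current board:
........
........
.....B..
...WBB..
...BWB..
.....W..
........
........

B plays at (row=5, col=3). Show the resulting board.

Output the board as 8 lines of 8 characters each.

Answer: ........
........
.....B..
...WBB..
...BBB..
...B.W..
........
........

Derivation:
Place B at (5,3); scan 8 dirs for brackets.
Dir NW: first cell '.' (not opp) -> no flip
Dir N: first cell 'B' (not opp) -> no flip
Dir NE: opp run (4,4) capped by B -> flip
Dir W: first cell '.' (not opp) -> no flip
Dir E: first cell '.' (not opp) -> no flip
Dir SW: first cell '.' (not opp) -> no flip
Dir S: first cell '.' (not opp) -> no flip
Dir SE: first cell '.' (not opp) -> no flip
All flips: (4,4)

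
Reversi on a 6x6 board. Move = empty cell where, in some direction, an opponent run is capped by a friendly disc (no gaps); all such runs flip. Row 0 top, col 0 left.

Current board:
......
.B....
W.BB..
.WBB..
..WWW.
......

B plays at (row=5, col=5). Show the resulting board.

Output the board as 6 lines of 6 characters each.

Place B at (5,5); scan 8 dirs for brackets.
Dir NW: opp run (4,4) capped by B -> flip
Dir N: first cell '.' (not opp) -> no flip
Dir NE: edge -> no flip
Dir W: first cell '.' (not opp) -> no flip
Dir E: edge -> no flip
Dir SW: edge -> no flip
Dir S: edge -> no flip
Dir SE: edge -> no flip
All flips: (4,4)

Answer: ......
.B....
W.BB..
.WBB..
..WWB.
.....B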